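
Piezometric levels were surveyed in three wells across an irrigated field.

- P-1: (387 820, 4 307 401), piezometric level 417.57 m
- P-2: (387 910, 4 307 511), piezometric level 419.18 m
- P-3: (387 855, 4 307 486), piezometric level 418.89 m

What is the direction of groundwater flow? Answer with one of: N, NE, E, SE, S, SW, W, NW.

Differences from P-1: to P-2 (Δx, Δy, Δh) = (90, 110, +1.61); to P-3 = (35, 85, +1.32).
Determinant of the coordinate differences = 90·85 − 35·110 = 3800.
∂h/∂x = [(+1.61)·85 − (+1.32)·110] / 3800 = -0.002197
∂h/∂y = [90·(+1.32) − 35·(+1.61)] / 3800 = +0.01643
Flow = −∇h = (+0.002197 east, -0.01643 north), which points south.

S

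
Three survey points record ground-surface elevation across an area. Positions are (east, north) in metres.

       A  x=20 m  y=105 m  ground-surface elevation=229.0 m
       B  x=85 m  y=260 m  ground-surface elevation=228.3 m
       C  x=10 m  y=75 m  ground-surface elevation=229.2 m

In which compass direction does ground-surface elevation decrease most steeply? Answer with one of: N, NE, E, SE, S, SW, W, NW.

Taking A as reference: B−A = (65, 155, -0.7); C−A = (-10, -30, +0.2).
Solve a·Δx + b·Δy = Δz: det = 65·(-30) − (-10)·155 = -400.
∂z/∂x = [(-0.7)·(-30) − (+0.2)·155] / -400 = +0.02500
∂z/∂y = [65·(+0.2) − (-10)·(-0.7)] / -400 = -0.01500
Steepest decrease is along −∇f = (-0.02500 E, +0.01500 N) → northwest.

NW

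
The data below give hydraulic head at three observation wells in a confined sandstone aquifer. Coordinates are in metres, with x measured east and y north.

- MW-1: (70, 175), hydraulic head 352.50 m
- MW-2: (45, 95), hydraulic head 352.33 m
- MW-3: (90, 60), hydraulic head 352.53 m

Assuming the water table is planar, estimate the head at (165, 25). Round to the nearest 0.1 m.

With h = a·x + b·y + c and MW-1 as origin, the differences give:
  (-25)·a + (-80)·b = -0.17
  20·a + (-115)·b = +0.03
Eliminate b (×(-115) and ×(-80), subtract): 4475·a = 21.950 → a = ∂h/∂x = +0.004905
Back-substitute: b = ∂h/∂y = +0.0005922.
h(165, 25) = 352.50 + (+0.004905)·(95) + (+0.0005922)·(-150) = 352.50 +0.466 -0.089 = 352.877 m.

352.9 m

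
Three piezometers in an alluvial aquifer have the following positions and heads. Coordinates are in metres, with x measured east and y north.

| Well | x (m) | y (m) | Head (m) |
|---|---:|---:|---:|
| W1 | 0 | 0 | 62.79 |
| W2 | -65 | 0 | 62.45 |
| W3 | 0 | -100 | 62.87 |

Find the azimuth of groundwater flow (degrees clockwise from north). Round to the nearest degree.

∂h/∂x = (62.45 − 62.79) / (-65 − 0) = +0.005231
∂h/∂y = (62.87 − 62.79) / (-100 − 0) = -0.0008000
Flow direction (−∇h) has components (-0.005231 E, +0.0008000 N).
Azimuth = atan2(E, N) = atan2(-0.005231, +0.0008000) = 278.7° ≈ 279°.

279°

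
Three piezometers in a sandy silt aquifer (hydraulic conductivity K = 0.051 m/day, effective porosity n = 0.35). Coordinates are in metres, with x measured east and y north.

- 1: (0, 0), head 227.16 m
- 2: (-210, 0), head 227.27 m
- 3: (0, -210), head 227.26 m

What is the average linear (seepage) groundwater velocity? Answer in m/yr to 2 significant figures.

∂h/∂x = (227.27 − 227.16) / (-210 − 0) = -0.0005238
∂h/∂y = (227.26 − 227.16) / (-210 − 0) = -0.0004762
|∇h| = √(-0.0005238² + -0.0004762²) = 0.0007079
Seepage velocity v = K·i/n = 0.051 × 0.0007079 / 0.35 = 0.0001032 m/day = 0.03769 m/yr.

0.038 m/yr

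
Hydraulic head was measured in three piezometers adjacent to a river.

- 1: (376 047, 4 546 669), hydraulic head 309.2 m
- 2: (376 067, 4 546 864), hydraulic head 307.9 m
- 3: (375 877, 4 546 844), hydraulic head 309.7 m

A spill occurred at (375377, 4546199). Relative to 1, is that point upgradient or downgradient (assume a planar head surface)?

Differences from 1: to 2 (Δx, Δy, Δh) = (20, 195, -1.3); to 3 = (-170, 175, +0.5).
Determinant of the coordinate differences = 20·175 − (-170)·195 = 36650.
∂h/∂x = [(-1.3)·175 − (+0.5)·195] / 36650 = -0.008868
∂h/∂y = [20·(+0.5) − (-170)·(-1.3)] / 36650 = -0.005757
Head at (375377, 4546199) = 309.2 + (-0.008868)·(-670) + (-0.005757)·(-470) = 317.85 m.
That is higher than the 309.2 m at 1, so the point is upgradient.

upgradient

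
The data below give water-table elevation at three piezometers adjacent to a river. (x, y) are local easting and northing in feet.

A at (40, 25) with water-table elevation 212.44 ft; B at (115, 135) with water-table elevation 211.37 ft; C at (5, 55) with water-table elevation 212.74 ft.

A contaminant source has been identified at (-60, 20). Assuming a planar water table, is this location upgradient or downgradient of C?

upgradient

Differences from A: to B (Δx, Δy, Δh) = (75, 110, -1.07); to C = (-35, 30, +0.30).
Solve a·Δx + b·Δy = Δh: det = 75·30 − (-35)·110 = 6100.
∂h/∂x = [(-1.07)·30 − (+0.30)·110] / 6100 = -0.01067
∂h/∂y = [75·(+0.30) − (-35)·(-1.07)] / 6100 = -0.002451
Head at (-60, 20) = 212.44 + (-0.01067)·(-100) + (-0.002451)·(-5) = 213.52 ft.
That is higher than the 212.74 ft at C, so the point is upgradient.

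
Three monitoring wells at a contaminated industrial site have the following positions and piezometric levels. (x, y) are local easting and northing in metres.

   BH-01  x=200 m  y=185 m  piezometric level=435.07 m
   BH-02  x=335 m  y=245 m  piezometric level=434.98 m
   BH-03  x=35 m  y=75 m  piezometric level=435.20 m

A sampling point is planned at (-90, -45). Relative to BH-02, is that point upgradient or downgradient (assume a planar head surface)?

upgradient

With h = a·x + b·y + c and BH-01 as origin, the differences give:
  135·a + 60·b = -0.09
  (-165)·a + (-110)·b = +0.13
Eliminate b (×(-110) and ×60, subtract): -4950·a = 2.100 → a = ∂h/∂x = -0.0004242
Back-substitute: b = ∂h/∂y = -0.0005455.
Head at (-90, -45) = 435.07 + (-0.0004242)·(-290) + (-0.0005455)·(-230) = 435.32 m.
That is higher than the 434.98 m at BH-02, so the point is upgradient.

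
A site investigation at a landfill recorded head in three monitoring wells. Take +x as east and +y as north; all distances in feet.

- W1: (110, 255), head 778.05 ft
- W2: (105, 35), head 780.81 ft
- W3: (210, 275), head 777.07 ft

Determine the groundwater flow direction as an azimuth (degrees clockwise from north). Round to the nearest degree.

With h = a·x + b·y + c and W1 as origin, the differences give:
  (-5)·a + (-220)·b = +2.76
  100·a + 20·b = -0.98
Eliminate b (×20 and ×(-220), subtract): 21900·a = -160.400 → a = ∂h/∂x = -0.007324
Back-substitute: b = ∂h/∂y = -0.01238.
Flow direction (−∇h) has components (+0.007324 E, +0.01238 N).
Azimuth = atan2(E, N) = atan2(+0.007324, +0.01238) = 30.6° ≈ 031°.

031°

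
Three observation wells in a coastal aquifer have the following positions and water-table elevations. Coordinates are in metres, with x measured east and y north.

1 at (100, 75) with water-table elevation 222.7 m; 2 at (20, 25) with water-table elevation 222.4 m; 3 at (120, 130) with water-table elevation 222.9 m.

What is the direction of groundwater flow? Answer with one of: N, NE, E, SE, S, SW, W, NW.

SW

With h = a·x + b·y + c and 1 as origin, the differences give:
  (-80)·a + (-50)·b = -0.3
  20·a + 55·b = +0.2
Eliminate b (×55 and ×(-50), subtract): -3400·a = -6.50 → a = ∂h/∂x = +0.001912
Back-substitute: b = ∂h/∂y = +0.002941.
Flow = −∇h = (-0.001912 east, -0.002941 north), which points southwest.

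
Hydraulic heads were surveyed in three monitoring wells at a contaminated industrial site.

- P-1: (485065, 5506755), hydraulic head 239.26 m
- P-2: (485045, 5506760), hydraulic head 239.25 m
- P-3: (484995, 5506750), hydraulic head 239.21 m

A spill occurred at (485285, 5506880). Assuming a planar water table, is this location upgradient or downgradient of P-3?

upgradient

With h = a·x + b·y + c and P-1 as origin, the differences give:
  (-20)·a + 5·b = -0.01
  (-70)·a + (-5)·b = -0.05
Eliminate b (×(-5) and ×5, subtract): 450·a = 0.300 → a = ∂h/∂x = +0.0006667
Back-substitute: b = ∂h/∂y = +0.0006667.
Head at (485285, 5506880) = 239.26 + (+0.0006667)·(220) + (+0.0006667)·(125) = 239.49 m.
That is higher than the 239.21 m at P-3, so the point is upgradient.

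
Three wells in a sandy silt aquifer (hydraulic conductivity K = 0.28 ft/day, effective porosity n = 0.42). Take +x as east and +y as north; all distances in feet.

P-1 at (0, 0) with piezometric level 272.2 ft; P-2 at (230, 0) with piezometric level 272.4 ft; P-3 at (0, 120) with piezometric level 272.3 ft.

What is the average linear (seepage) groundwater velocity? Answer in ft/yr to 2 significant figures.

0.29 ft/yr

∂h/∂x = (272.4 − 272.2) / (230 − 0) = +0.0008696
∂h/∂y = (272.3 − 272.2) / (120 − 0) = +0.0008333
|∇h| = √(0.0008696² + 0.0008333²) = 0.001204
Seepage velocity v = K·i/n = 0.28 × 0.001204 / 0.42 = 0.0008027 ft/day = 0.2932 ft/yr.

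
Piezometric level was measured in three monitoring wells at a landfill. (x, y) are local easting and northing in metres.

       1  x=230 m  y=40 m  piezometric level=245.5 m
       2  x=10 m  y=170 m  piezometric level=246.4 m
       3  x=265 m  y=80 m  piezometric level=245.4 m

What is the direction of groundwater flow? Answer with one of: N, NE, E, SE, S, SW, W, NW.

E

With h = a·x + b·y + c and 1 as origin, the differences give:
  (-220)·a + 130·b = +0.9
  35·a + 40·b = -0.1
Eliminate b (×40 and ×130, subtract): -13350·a = 49.00 → a = ∂h/∂x = -0.003670
Back-substitute: b = ∂h/∂y = +0.0007116.
Flow = −∇h = (+0.003670 east, -0.0007116 north), which points east.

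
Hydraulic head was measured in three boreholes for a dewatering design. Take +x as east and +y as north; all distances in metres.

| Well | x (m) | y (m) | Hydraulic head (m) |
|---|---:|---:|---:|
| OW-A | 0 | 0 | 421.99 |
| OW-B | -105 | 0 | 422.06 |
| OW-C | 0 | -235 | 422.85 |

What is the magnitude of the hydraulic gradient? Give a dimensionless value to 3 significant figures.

0.00372

∂h/∂x = (422.06 − 421.99) / (-105 − 0) = -0.0006667
∂h/∂y = (422.85 − 421.99) / (-235 − 0) = -0.003660
|∇h| = √(-0.0006667² + -0.003660²) = 0.00372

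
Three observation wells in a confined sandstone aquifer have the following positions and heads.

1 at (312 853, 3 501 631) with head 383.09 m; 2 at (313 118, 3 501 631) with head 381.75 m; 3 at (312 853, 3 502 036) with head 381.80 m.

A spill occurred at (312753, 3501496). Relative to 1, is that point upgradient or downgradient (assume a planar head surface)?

∂h/∂x = (381.75 − 383.09) / (313118 − 312853) = -0.005057
∂h/∂y = (381.80 − 383.09) / (3502036 − 3501631) = -0.003185
Head at (312753, 3501496) = 383.09 + (-0.005057)·(-100) + (-0.003185)·(-135) = 384.03 m.
That is higher than the 383.09 m at 1, so the point is upgradient.

upgradient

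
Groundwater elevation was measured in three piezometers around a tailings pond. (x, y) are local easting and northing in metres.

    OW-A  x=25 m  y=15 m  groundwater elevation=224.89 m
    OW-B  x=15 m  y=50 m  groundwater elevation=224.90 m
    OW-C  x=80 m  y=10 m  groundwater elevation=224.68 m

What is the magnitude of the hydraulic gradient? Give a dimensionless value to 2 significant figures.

0.0040

Three-point gradient (reference OW-A): Δ to OW-B = (-10, 35, +0.01), Δ to OW-C = (55, -5, -0.21).
∂h/∂x = -0.003893, ∂h/∂y = -0.0008267 (det = -1875).
|∇h| = √(-0.003893² + -0.0008267²) = 0.00398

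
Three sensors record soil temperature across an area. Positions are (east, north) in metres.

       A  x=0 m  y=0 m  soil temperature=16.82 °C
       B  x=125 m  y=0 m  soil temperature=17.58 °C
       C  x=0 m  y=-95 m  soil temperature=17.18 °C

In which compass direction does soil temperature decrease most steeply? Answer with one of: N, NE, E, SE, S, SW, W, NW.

NW

∂T/∂x = (17.58 − 16.82) / (125 − 0) = +0.006080
∂T/∂y = (17.18 − 16.82) / (-95 − 0) = -0.003789
Steepest decrease is along −∇f = (-0.006080 E, +0.003789 N) → northwest.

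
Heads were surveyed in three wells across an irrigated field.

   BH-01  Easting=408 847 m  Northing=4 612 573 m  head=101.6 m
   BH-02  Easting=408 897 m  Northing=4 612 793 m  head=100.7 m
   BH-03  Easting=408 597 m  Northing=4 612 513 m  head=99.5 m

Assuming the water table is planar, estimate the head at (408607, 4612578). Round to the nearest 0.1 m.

Three-point gradient (reference BH-01): Δ to BH-02 = (50, 220, -0.9), Δ to BH-03 = (-250, -60, -2.1).
∂h/∂x = +0.009923, ∂h/∂y = -0.006346 (det = 52000).
h(408607, 4612578) = 101.6 + (+0.009923)·(-240) + (-0.006346)·(5) = 101.6 -2.382 -0.032 = 99.187 m.

99.2 m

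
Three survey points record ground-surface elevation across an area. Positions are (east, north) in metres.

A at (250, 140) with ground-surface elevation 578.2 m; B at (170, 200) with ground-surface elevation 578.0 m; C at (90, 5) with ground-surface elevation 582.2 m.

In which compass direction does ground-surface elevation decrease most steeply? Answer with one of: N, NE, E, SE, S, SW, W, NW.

NE

Taking A as reference: B−A = (-80, 60, -0.2); C−A = (-160, -135, +4.0).
Determinant of the coordinate differences = (-80)·(-135) − (-160)·60 = 20400.
∂z/∂x = [(-0.2)·(-135) − (+4.0)·60] / 20400 = -0.01044
∂z/∂y = [(-80)·(+4.0) − (-160)·(-0.2)] / 20400 = -0.01725
Steepest decrease is along −∇f = (+0.01044 E, +0.01725 N) → northeast.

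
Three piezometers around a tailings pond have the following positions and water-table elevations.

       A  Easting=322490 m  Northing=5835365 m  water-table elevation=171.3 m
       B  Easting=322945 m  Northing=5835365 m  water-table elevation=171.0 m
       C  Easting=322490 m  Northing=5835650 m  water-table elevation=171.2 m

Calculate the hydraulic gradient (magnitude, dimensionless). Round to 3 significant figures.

0.000747

∂h/∂x = (171.0 − 171.3) / (322945 − 322490) = -0.0006593
∂h/∂y = (171.2 − 171.3) / (5835650 − 5835365) = -0.0003509
|∇h| = √(-0.0006593² + -0.0003509²) = 0.0007469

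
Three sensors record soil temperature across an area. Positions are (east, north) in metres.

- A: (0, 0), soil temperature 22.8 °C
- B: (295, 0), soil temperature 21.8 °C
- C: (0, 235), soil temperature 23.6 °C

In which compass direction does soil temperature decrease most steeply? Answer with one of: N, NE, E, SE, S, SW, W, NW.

∂T/∂x = (21.8 − 22.8) / (295 − 0) = -0.003390
∂T/∂y = (23.6 − 22.8) / (235 − 0) = +0.003404
Steepest decrease is along −∇f = (+0.003390 E, -0.003404 N) → southeast.

SE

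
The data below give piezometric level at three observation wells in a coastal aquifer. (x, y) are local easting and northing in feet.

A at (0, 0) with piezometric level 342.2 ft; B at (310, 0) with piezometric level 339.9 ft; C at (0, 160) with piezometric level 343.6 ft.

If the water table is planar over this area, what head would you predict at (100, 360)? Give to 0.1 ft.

∂h/∂x = (339.9 − 342.2) / (310 − 0) = -0.007419
∂h/∂y = (343.6 − 342.2) / (160 − 0) = +0.008750
h(100, 360) = 342.2 + (-0.007419)·(100) + (+0.008750)·(360) = 342.2 -0.742 +3.150 = 344.608 ft.

344.6 ft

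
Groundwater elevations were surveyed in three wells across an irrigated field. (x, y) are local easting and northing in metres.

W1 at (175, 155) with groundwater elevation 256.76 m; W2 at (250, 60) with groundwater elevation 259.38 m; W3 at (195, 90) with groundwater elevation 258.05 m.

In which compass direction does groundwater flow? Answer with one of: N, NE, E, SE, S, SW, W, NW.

NW

Three-point gradient (reference W1): Δ to W2 = (75, -95, +2.62), Δ to W3 = (20, -65, +1.29).
∂h/∂x = +0.01605, ∂h/∂y = -0.01491 (det = -2975).
Flow = −∇h = (-0.01605 east, +0.01491 north), which points northwest.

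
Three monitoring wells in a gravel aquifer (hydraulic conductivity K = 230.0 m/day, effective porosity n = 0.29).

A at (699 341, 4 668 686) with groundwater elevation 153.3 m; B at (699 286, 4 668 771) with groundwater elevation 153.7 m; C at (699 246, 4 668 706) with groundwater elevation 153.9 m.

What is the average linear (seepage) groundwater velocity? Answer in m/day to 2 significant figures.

With h = a·x + b·y + c and A as origin, the differences give:
  (-55)·a + 85·b = +0.4
  (-95)·a + 20·b = +0.6
Eliminate b (×20 and ×85, subtract): 6975·a = -43.00 → a = ∂h/∂x = -0.006165
Back-substitute: b = ∂h/∂y = +0.0007168.
|∇h| = √(-0.006165² + 0.0007168²) = 0.006207
Seepage velocity v = K·i/n = 230.0 × 0.006207 / 0.29 = 4.923 m/day.

4.9 m/day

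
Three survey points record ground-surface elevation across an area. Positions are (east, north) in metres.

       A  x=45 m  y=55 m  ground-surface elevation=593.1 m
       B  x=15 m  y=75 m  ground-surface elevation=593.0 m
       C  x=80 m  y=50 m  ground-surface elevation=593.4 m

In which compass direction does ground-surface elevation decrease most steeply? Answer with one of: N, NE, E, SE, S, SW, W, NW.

SW

Three-point gradient (reference A): Δ to B = (-30, 20, -0.1), Δ to C = (35, -5, +0.3).
∂z/∂x = +0.010000, ∂z/∂y = +0.010000 (det = -550).
Steepest decrease is along −∇f = (-0.010000 E, -0.010000 N) → southwest.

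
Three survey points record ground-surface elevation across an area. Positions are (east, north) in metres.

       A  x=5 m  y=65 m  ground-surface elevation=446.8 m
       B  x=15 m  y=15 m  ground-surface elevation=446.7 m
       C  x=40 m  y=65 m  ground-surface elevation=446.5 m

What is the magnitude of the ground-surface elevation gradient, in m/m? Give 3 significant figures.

0.00858 m/m

Three-point gradient (reference A): Δ to B = (10, -50, -0.1), Δ to C = (35, 0, -0.3).
∂z/∂x = -0.008571, ∂z/∂y = +0.0002857 (det = 1750).
|∇f| = √(-0.008571² + 0.0002857²) = 0.008576 m/m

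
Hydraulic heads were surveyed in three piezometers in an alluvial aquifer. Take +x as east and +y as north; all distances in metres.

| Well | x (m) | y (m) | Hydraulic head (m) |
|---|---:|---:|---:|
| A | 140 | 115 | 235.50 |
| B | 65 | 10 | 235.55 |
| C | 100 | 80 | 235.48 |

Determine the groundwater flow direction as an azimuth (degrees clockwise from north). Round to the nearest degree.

Taking A as reference: B−A = (-75, -105, +0.05); C−A = (-40, -35, -0.02).
Determinant of the coordinate differences = (-75)·(-35) − (-40)·(-105) = -1575.
∂h/∂x = [(+0.05)·(-35) − (-0.02)·(-105)] / -1575 = +0.002444
∂h/∂y = [(-75)·(-0.02) − (-40)·(+0.05)] / -1575 = -0.002222
Flow direction (−∇h) has components (-0.002444 E, +0.002222 N).
Azimuth = atan2(E, N) = atan2(-0.002444, +0.002222) = 312.3° ≈ 312°.

312°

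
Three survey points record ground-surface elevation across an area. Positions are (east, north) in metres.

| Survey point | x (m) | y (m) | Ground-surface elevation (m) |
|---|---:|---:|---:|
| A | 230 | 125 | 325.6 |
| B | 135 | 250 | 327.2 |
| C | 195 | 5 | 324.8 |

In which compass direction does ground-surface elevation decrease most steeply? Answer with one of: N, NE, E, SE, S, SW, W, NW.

With z = a·x + b·y + c and A as origin, the differences give:
  (-95)·a + 125·b = +1.6
  (-35)·a + (-120)·b = -0.8
Eliminate b (×(-120) and ×125, subtract): 15775·a = -92.00 → a = ∂z/∂x = -0.005832
Back-substitute: b = ∂z/∂y = +0.008368.
Steepest decrease is along −∇f = (+0.005832 E, -0.008368 N) → southeast.

SE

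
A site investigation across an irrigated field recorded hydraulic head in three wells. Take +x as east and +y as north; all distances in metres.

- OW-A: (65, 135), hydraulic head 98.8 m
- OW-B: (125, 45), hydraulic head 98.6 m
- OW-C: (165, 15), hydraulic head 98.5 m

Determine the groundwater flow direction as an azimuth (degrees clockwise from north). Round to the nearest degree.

124°

Taking OW-A as reference: OW-B−OW-A = (60, -90, -0.2); OW-C−OW-A = (100, -120, -0.3).
Determinant of the coordinate differences = 60·(-120) − 100·(-90) = 1800.
∂h/∂x = [(-0.2)·(-120) − (-0.3)·(-90)] / 1800 = -0.001667
∂h/∂y = [60·(-0.3) − 100·(-0.2)] / 1800 = +0.001111
Flow direction (−∇h) has components (+0.001667 E, -0.001111 N).
Azimuth = atan2(E, N) = atan2(+0.001667, -0.001111) = 123.7° ≈ 124°.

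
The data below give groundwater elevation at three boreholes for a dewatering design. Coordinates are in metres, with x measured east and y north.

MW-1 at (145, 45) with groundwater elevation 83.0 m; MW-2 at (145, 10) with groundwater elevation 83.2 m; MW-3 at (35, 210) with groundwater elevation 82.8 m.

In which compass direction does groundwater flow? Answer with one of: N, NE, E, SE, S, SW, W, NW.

NE

Differences from MW-1: to MW-2 (Δx, Δy, Δh) = (0, -35, +0.2); to MW-3 = (-110, 165, -0.2).
Determinant of the coordinate differences = 0·165 − (-110)·(-35) = -3850.
∂h/∂x = [(+0.2)·165 − (-0.2)·(-35)] / -3850 = -0.006753
∂h/∂y = [0·(-0.2) − (-110)·(+0.2)] / -3850 = -0.005714
Flow = −∇h = (+0.006753 east, +0.005714 north), which points northeast.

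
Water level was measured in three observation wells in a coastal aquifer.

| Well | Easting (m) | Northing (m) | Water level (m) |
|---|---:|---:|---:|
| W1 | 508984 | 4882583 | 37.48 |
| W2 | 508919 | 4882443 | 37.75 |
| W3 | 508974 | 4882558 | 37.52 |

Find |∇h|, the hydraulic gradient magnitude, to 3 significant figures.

Taking W1 as reference: W2−W1 = (-65, -140, +0.27); W3−W1 = (-10, -25, +0.04).
Solve a·Δx + b·Δy = Δh: det = (-65)·(-25) − (-10)·(-140) = 225.
∂h/∂x = [(+0.27)·(-25) − (+0.04)·(-140)] / 225 = -0.005111
∂h/∂y = [(-65)·(+0.04) − (-10)·(+0.27)] / 225 = +0.0004444
|∇h| = √(-0.005111² + 0.0004444²) = 0.00513

0.00513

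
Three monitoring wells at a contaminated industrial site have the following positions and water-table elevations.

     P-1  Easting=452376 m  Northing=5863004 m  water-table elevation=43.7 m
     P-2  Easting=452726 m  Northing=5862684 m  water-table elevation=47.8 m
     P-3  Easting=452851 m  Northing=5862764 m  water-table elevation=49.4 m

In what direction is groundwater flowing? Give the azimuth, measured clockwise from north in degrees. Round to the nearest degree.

267°

Differences from P-1: to P-2 (Δx, Δy, Δh) = (350, -320, +4.1); to P-3 = (475, -240, +5.7).
Solve a·Δx + b·Δy = Δh: det = 350·(-240) − 475·(-320) = 68000.
∂h/∂x = [(+4.1)·(-240) − (+5.7)·(-320)] / 68000 = +0.01235
∂h/∂y = [350·(+5.7) − 475·(+4.1)] / 68000 = +0.0006985
Flow direction (−∇h) has components (-0.01235 E, -0.0006985 N).
Azimuth = atan2(E, N) = atan2(-0.01235, -0.0006985) = 266.8° ≈ 267°.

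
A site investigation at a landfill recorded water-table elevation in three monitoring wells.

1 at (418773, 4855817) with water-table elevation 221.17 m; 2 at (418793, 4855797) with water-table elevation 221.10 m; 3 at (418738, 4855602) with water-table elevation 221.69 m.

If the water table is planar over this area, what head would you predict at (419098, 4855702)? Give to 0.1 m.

219.7 m

Taking 1 as reference: 2−1 = (20, -20, -0.07); 3−1 = (-35, -215, +0.52).
Determinant of the coordinate differences = 20·(-215) − (-35)·(-20) = -5000.
∂h/∂x = [(-0.07)·(-215) − (+0.52)·(-20)] / -5000 = -0.005090
∂h/∂y = [20·(+0.52) − (-35)·(-0.07)] / -5000 = -0.001590
h(419098, 4855702) = 221.17 + (-0.005090)·(325) + (-0.001590)·(-115) = 221.17 -1.654 +0.183 = 219.699 m.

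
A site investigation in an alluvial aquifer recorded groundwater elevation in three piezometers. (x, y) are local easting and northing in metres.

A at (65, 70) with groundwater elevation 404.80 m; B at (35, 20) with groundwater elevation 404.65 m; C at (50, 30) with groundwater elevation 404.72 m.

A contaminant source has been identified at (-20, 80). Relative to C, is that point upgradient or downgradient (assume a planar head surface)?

Differences from A: to B (Δx, Δy, Δh) = (-30, -50, -0.15); to C = (-15, -40, -0.08).
Determinant of the coordinate differences = (-30)·(-40) − (-15)·(-50) = 450.
∂h/∂x = [(-0.15)·(-40) − (-0.08)·(-50)] / 450 = +0.004444
∂h/∂y = [(-30)·(-0.08) − (-15)·(-0.15)] / 450 = +0.0003333
Head at (-20, 80) = 404.80 + (+0.004444)·(-85) + (+0.0003333)·(10) = 404.43 m.
That is lower than the 404.72 m at C, so the point is downgradient.

downgradient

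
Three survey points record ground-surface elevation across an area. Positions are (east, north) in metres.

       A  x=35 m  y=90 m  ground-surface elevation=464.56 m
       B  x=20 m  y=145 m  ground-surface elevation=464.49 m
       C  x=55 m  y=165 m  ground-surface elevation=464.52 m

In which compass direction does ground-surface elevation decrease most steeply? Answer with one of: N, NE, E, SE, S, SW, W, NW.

NW

With z = a·x + b·y + c and A as origin, the differences give:
  (-15)·a + 55·b = -0.07
  20·a + 75·b = -0.04
Eliminate b (×75 and ×55, subtract): -2225·a = -3.050 → a = ∂z/∂x = +0.001371
Back-substitute: b = ∂z/∂y = -0.0008989.
Steepest decrease is along −∇f = (-0.001371 E, +0.0008989 N) → northwest.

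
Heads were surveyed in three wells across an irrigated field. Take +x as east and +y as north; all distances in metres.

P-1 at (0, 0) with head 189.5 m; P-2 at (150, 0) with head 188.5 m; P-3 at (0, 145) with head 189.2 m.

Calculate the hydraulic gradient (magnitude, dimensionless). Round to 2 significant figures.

0.0070

∂h/∂x = (188.5 − 189.5) / (150 − 0) = -0.006667
∂h/∂y = (189.2 − 189.5) / (145 − 0) = -0.002069
|∇h| = √(-0.006667² + -0.002069²) = 0.006981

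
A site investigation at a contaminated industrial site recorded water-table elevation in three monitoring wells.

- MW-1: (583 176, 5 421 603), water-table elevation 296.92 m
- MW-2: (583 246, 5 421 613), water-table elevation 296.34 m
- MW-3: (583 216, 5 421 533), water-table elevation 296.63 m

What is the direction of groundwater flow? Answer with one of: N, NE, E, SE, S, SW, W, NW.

Differences from MW-1: to MW-2 (Δx, Δy, Δh) = (70, 10, -0.58); to MW-3 = (40, -70, -0.29).
Determinant of the coordinate differences = 70·(-70) − 40·10 = -5300.
∂h/∂x = [(-0.58)·(-70) − (-0.29)·10] / -5300 = -0.008208
∂h/∂y = [70·(-0.29) − 40·(-0.58)] / -5300 = -0.0005472
Flow = −∇h = (+0.008208 east, +0.0005472 north), which points east.

E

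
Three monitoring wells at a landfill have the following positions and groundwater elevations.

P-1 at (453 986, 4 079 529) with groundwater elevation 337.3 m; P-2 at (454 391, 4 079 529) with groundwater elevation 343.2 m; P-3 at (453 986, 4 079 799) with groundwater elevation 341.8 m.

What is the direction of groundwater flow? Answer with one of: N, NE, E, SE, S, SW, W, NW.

∂h/∂x = (343.2 − 337.3) / (454391 − 453986) = +0.01457
∂h/∂y = (341.8 − 337.3) / (4079799 − 4079529) = +0.01667
Flow = −∇h = (-0.01457 east, -0.01667 north), which points southwest.

SW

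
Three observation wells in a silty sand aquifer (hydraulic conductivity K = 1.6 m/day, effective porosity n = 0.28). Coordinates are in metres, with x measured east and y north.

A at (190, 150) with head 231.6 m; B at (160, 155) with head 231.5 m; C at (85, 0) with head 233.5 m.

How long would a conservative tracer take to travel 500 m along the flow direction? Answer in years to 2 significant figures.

Differences from A: to B (Δx, Δy, Δh) = (-30, 5, -0.1); to C = (-105, -150, +1.9).
Determinant of the coordinate differences = (-30)·(-150) − (-105)·5 = 5025.
∂h/∂x = [(-0.1)·(-150) − (+1.9)·5] / 5025 = +0.001095
∂h/∂y = [(-30)·(+1.9) − (-105)·(-0.1)] / 5025 = -0.01343
|∇h| = √(0.001095² + -0.01343²) = 0.01347
Seepage velocity v = K·i/n = 1.6 × 0.01347 / 0.28 = 0.07697 m/day.
t = 500 / 0.07697 = 6496 days = 17.8 years.

18 years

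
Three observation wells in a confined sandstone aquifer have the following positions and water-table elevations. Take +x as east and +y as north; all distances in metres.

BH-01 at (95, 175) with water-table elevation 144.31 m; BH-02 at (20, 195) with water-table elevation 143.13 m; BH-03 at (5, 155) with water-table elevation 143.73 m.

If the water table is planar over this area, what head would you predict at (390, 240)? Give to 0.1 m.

Three-point gradient (reference BH-01): Δ to BH-02 = (-75, 20, -1.18), Δ to BH-03 = (-90, -20, -0.58).
∂h/∂x = +0.01067, ∂h/∂y = -0.01900 (det = 3300).
h(390, 240) = 144.31 + (+0.01067)·(295) + (-0.01900)·(65) = 144.31 +3.147 -1.235 = 146.222 m.

146.2 m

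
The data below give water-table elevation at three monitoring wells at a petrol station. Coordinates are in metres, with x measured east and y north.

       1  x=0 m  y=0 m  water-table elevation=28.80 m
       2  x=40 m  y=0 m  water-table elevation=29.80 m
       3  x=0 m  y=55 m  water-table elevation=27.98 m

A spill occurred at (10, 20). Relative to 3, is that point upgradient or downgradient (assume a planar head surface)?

∂h/∂x = (29.80 − 28.80) / (40 − 0) = +0.02500
∂h/∂y = (27.98 − 28.80) / (55 − 0) = -0.01491
Head at (10, 20) = 28.80 + (+0.02500)·(10) + (-0.01491)·(20) = 28.75 m.
That is higher than the 27.98 m at 3, so the point is upgradient.

upgradient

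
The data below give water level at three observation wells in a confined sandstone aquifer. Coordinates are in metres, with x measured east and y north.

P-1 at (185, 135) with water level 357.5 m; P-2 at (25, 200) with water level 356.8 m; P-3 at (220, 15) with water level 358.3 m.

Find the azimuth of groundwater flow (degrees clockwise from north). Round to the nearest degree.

343°

Three-point gradient (reference P-1): Δ to P-2 = (-160, 65, -0.7), Δ to P-3 = (35, -120, +0.8).
∂h/∂x = +0.001891, ∂h/∂y = -0.006115 (det = 16925).
Flow direction (−∇h) has components (-0.001891 E, +0.006115 N).
Azimuth = atan2(E, N) = atan2(-0.001891, +0.006115) = 342.8° ≈ 343°.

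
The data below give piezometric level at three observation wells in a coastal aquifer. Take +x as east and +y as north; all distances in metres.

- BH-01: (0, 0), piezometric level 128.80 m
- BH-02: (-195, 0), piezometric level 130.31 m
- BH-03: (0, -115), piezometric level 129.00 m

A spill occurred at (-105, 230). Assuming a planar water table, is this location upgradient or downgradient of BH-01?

∂h/∂x = (130.31 − 128.80) / (-195 − 0) = -0.007744
∂h/∂y = (129.00 − 128.80) / (-115 − 0) = -0.001739
Head at (-105, 230) = 128.80 + (-0.007744)·(-105) + (-0.001739)·(230) = 129.21 m.
That is higher than the 128.80 m at BH-01, so the point is upgradient.

upgradient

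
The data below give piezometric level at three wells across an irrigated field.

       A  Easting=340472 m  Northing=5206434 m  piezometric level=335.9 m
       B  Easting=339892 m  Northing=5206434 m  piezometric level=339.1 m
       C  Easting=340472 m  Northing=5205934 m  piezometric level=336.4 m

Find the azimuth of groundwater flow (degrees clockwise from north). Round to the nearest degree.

080°

∂h/∂x = (339.1 − 335.9) / (339892 − 340472) = -0.005517
∂h/∂y = (336.4 − 335.9) / (5205934 − 5206434) = -0.001000
Flow direction (−∇h) has components (+0.005517 E, +0.001000 N).
Azimuth = atan2(E, N) = atan2(+0.005517, +0.001000) = 79.7° ≈ 080°.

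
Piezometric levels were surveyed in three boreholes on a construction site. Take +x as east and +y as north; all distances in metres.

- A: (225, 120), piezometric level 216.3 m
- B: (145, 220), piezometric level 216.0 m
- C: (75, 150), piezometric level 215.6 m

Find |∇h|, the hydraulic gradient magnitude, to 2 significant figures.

0.0049

Three-point gradient (reference A): Δ to B = (-80, 100, -0.3), Δ to C = (-150, 30, -0.7).
∂h/∂x = +0.004841, ∂h/∂y = +0.0008730 (det = 12600).
|∇h| = √(0.004841² + 0.0008730²) = 0.004919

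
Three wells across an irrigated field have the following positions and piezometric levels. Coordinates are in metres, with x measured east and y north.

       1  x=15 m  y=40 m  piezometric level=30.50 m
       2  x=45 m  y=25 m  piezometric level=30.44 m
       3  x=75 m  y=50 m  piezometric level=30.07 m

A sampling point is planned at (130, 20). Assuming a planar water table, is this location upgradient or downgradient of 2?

Differences from 1: to 2 (Δx, Δy, Δh) = (30, -15, -0.06); to 3 = (60, 10, -0.43).
Solve a·Δx + b·Δy = Δh: det = 30·10 − 60·(-15) = 1200.
∂h/∂x = [(-0.06)·10 − (-0.43)·(-15)] / 1200 = -0.005875
∂h/∂y = [30·(-0.43) − 60·(-0.06)] / 1200 = -0.007750
Head at (130, 20) = 30.50 + (-0.005875)·(115) + (-0.007750)·(-20) = 29.98 m.
That is lower than the 30.44 m at 2, so the point is downgradient.

downgradient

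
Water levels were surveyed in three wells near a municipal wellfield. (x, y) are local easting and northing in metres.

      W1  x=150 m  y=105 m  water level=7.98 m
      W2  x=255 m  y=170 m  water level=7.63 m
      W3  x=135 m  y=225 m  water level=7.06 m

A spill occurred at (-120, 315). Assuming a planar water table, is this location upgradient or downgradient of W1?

Three-point gradient (reference W1): Δ to W2 = (105, 65, -0.35), Δ to W3 = (-15, 120, -0.92).
∂h/∂x = +0.001311, ∂h/∂y = -0.007503 (det = 13575).
Head at (-120, 315) = 7.98 + (+0.001311)·(-270) + (-0.007503)·(210) = 6.05 m.
That is lower than the 7.98 m at W1, so the point is downgradient.

downgradient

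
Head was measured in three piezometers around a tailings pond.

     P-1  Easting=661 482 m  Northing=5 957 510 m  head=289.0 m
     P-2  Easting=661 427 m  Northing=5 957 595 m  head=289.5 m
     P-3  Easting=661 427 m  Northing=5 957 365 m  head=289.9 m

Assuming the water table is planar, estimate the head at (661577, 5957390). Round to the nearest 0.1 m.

Taking P-1 as reference: P-2−P-1 = (-55, 85, +0.5); P-3−P-1 = (-55, -145, +0.9).
Determinant of the coordinate differences = (-55)·(-145) − (-55)·85 = 12650.
∂h/∂x = [(+0.5)·(-145) − (+0.9)·85] / 12650 = -0.01178
∂h/∂y = [(-55)·(+0.9) − (-55)·(+0.5)] / 12650 = -0.001739
h(661577, 5957390) = 289.0 + (-0.01178)·(95) + (-0.001739)·(-120) = 289.0 -1.119 +0.209 = 288.090 m.

288.1 m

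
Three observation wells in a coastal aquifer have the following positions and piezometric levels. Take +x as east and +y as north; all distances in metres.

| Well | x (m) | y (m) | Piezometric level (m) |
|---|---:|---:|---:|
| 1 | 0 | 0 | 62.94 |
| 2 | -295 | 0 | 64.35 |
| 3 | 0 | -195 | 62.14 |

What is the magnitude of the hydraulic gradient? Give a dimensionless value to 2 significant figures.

0.0063

∂h/∂x = (64.35 − 62.94) / (-295 − 0) = -0.004780
∂h/∂y = (62.14 − 62.94) / (-195 − 0) = +0.004103
|∇h| = √(-0.004780² + 0.004103²) = 0.006299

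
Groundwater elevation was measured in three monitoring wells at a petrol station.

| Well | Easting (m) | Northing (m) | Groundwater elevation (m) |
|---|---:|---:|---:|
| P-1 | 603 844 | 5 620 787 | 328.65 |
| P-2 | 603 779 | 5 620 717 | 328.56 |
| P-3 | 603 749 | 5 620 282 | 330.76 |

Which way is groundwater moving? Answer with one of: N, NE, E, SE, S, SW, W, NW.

With h = a·x + b·y + c and P-1 as origin, the differences give:
  (-65)·a + (-70)·b = -0.09
  (-95)·a + (-505)·b = +2.11
Eliminate b (×(-505) and ×(-70), subtract): 26175·a = 193.150 → a = ∂h/∂x = +0.007379
Back-substitute: b = ∂h/∂y = -0.005566.
Flow = −∇h = (-0.007379 east, +0.005566 north), which points northwest.

NW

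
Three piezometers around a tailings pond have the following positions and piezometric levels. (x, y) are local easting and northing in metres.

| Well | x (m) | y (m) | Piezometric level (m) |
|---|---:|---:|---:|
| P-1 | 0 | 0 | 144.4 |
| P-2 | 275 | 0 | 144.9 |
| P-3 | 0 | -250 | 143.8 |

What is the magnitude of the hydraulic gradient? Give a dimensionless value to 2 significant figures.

0.0030

∂h/∂x = (144.9 − 144.4) / (275 − 0) = +0.001818
∂h/∂y = (143.8 − 144.4) / (-250 − 0) = +0.002400
|∇h| = √(0.001818² + 0.002400²) = 0.003011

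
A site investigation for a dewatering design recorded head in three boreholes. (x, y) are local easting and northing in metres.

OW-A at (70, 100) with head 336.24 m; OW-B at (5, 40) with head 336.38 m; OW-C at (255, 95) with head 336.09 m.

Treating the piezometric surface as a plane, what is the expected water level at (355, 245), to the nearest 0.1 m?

With h = a·x + b·y + c and OW-A as origin, the differences give:
  (-65)·a + (-60)·b = +0.14
  185·a + (-5)·b = -0.15
Eliminate b (×(-5) and ×(-60), subtract): 11425·a = -9.700 → a = ∂h/∂x = -0.0008490
Back-substitute: b = ∂h/∂y = -0.001414.
h(355, 245) = 336.24 + (-0.0008490)·(285) + (-0.001414)·(145) = 336.24 -0.242 -0.205 = 335.793 m.

335.8 m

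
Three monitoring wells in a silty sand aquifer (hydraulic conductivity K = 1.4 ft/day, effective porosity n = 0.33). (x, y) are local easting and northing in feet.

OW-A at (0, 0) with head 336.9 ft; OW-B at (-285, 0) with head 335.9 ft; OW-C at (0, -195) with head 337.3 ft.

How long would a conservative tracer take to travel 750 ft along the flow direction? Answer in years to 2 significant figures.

∂h/∂x = (335.9 − 336.9) / (-285 − 0) = +0.003509
∂h/∂y = (337.3 − 336.9) / (-195 − 0) = -0.002051
|∇h| = √(0.003509² + -0.002051²) = 0.004064
Seepage velocity v = K·i/n = 1.4 × 0.004064 / 0.33 = 0.01724 ft/day.
t = 750 / 0.01724 = 4.35e+04 days = 119 years.

120 years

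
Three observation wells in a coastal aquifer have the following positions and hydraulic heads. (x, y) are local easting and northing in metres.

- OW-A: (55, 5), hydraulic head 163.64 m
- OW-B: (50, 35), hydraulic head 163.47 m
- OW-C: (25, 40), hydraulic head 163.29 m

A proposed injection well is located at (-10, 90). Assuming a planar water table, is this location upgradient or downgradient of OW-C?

With h = a·x + b·y + c and OW-A as origin, the differences give:
  (-5)·a + 30·b = -0.17
  (-30)·a + 35·b = -0.35
Eliminate b (×35 and ×30, subtract): 725·a = 4.550 → a = ∂h/∂x = +0.006276
Back-substitute: b = ∂h/∂y = -0.004621.
Head at (-10, 90) = 163.64 + (+0.006276)·(-65) + (-0.004621)·(85) = 162.84 m.
That is lower than the 163.29 m at OW-C, so the point is downgradient.

downgradient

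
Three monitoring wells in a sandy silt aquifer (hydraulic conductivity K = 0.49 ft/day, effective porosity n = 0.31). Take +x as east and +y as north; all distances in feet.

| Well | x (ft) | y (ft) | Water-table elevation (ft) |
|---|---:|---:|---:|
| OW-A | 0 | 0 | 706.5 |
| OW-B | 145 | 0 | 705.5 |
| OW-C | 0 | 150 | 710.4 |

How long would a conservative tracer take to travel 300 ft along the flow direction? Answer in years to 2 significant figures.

19 years

∂h/∂x = (705.5 − 706.5) / (145 − 0) = -0.006897
∂h/∂y = (710.4 − 706.5) / (150 − 0) = +0.02600
|∇h| = √(-0.006897² + 0.02600²) = 0.0269
Seepage velocity v = K·i/n = 0.49 × 0.0269 / 0.31 = 0.04252 ft/day.
t = 300 / 0.04252 = 7056 days = 19.3 years.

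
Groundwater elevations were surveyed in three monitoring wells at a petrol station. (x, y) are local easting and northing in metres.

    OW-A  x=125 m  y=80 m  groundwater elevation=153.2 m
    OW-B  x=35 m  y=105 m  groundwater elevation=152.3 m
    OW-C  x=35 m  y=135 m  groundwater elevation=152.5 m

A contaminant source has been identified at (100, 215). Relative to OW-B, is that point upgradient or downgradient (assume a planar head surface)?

upgradient

With h = a·x + b·y + c and OW-A as origin, the differences give:
  (-90)·a + 25·b = -0.9
  (-90)·a + 55·b = -0.7
Eliminate b (×55 and ×25, subtract): -2700·a = -32.00 → a = ∂h/∂x = +0.01185
Back-substitute: b = ∂h/∂y = +0.006667.
Head at (100, 215) = 153.2 + (+0.01185)·(-25) + (+0.006667)·(135) = 153.80 m.
That is higher than the 152.3 m at OW-B, so the point is upgradient.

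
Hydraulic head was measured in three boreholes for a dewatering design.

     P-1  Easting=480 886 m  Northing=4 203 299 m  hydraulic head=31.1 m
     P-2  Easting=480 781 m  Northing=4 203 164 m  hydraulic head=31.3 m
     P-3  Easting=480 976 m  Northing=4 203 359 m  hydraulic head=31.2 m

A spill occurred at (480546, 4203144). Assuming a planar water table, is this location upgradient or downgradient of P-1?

downgradient

Taking P-1 as reference: P-2−P-1 = (-105, -135, +0.2); P-3−P-1 = (90, 60, +0.1).
Determinant of the coordinate differences = (-105)·60 − 90·(-135) = 5850.
∂h/∂x = [(+0.2)·60 − (+0.1)·(-135)] / 5850 = +0.004359
∂h/∂y = [(-105)·(+0.1) − 90·(+0.2)] / 5850 = -0.004872
Head at (480546, 4203144) = 31.1 + (+0.004359)·(-340) + (-0.004872)·(-155) = 30.37 m.
That is lower than the 31.1 m at P-1, so the point is downgradient.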